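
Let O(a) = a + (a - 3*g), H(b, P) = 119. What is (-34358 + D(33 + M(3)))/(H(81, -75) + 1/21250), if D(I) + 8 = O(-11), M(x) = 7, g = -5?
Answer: -730426250/2528751 ≈ -288.85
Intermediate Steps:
O(a) = 15 + 2*a (O(a) = a + (a - 3*(-5)) = a + (a + 15) = a + (15 + a) = 15 + 2*a)
D(I) = -15 (D(I) = -8 + (15 + 2*(-11)) = -8 + (15 - 22) = -8 - 7 = -15)
(-34358 + D(33 + M(3)))/(H(81, -75) + 1/21250) = (-34358 - 15)/(119 + 1/21250) = -34373/(119 + 1/21250) = -34373/2528751/21250 = -34373*21250/2528751 = -730426250/2528751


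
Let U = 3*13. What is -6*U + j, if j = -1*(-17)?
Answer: -217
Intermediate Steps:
j = 17
U = 39
-6*U + j = -6*39 + 17 = -234 + 17 = -217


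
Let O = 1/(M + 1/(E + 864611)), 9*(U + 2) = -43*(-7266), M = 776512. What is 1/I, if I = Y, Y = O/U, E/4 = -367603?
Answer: 48988679239999540/1817403 ≈ 2.6955e+10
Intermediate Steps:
E = -1470412 (E = 4*(-367603) = -1470412)
U = 104140/3 (U = -2 + (-43*(-7266))/9 = -2 + (1/9)*312438 = -2 + 104146/3 = 104140/3 ≈ 34713.)
O = 605801/470411746111 (O = 1/(776512 + 1/(-1470412 + 864611)) = 1/(776512 + 1/(-605801)) = 1/(776512 - 1/605801) = 1/(470411746111/605801) = 605801/470411746111 ≈ 1.2878e-6)
Y = 1817403/48988679239999540 (Y = 605801/(470411746111*(104140/3)) = (605801/470411746111)*(3/104140) = 1817403/48988679239999540 ≈ 3.7098e-11)
I = 1817403/48988679239999540 ≈ 3.7098e-11
1/I = 1/(1817403/48988679239999540) = 48988679239999540/1817403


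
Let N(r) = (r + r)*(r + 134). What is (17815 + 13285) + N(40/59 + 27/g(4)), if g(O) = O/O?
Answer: 139413474/3481 ≈ 40050.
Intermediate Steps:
g(O) = 1
N(r) = 2*r*(134 + r) (N(r) = (2*r)*(134 + r) = 2*r*(134 + r))
(17815 + 13285) + N(40/59 + 27/g(4)) = (17815 + 13285) + 2*(40/59 + 27/1)*(134 + (40/59 + 27/1)) = 31100 + 2*(40*(1/59) + 27*1)*(134 + (40*(1/59) + 27*1)) = 31100 + 2*(40/59 + 27)*(134 + (40/59 + 27)) = 31100 + 2*(1633/59)*(134 + 1633/59) = 31100 + 2*(1633/59)*(9539/59) = 31100 + 31154374/3481 = 139413474/3481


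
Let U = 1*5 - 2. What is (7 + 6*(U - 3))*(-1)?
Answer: -7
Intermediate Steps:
U = 3 (U = 5 - 2 = 3)
(7 + 6*(U - 3))*(-1) = (7 + 6*(3 - 3))*(-1) = (7 + 6*0)*(-1) = (7 + 0)*(-1) = 7*(-1) = -7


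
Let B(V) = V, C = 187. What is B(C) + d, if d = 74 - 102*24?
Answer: -2187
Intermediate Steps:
d = -2374 (d = 74 - 2448 = -2374)
B(C) + d = 187 - 2374 = -2187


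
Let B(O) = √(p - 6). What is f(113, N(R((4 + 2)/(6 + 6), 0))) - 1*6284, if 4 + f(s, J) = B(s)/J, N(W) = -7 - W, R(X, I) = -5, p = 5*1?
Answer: -6288 - I/2 ≈ -6288.0 - 0.5*I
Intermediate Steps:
p = 5
B(O) = I (B(O) = √(5 - 6) = √(-1) = I)
f(s, J) = -4 + I/J
f(113, N(R((4 + 2)/(6 + 6), 0))) - 1*6284 = (-4 + I/(-7 - 1*(-5))) - 1*6284 = (-4 + I/(-7 + 5)) - 6284 = (-4 + I/(-2)) - 6284 = (-4 + I*(-½)) - 6284 = (-4 - I/2) - 6284 = -6288 - I/2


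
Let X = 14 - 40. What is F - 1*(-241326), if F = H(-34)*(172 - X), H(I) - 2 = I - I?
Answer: 241722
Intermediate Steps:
X = -26
H(I) = 2 (H(I) = 2 + (I - I) = 2 + 0 = 2)
F = 396 (F = 2*(172 - 1*(-26)) = 2*(172 + 26) = 2*198 = 396)
F - 1*(-241326) = 396 - 1*(-241326) = 396 + 241326 = 241722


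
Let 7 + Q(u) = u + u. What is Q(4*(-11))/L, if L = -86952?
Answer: 95/86952 ≈ 0.0010926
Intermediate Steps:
Q(u) = -7 + 2*u (Q(u) = -7 + (u + u) = -7 + 2*u)
Q(4*(-11))/L = (-7 + 2*(4*(-11)))/(-86952) = (-7 + 2*(-44))*(-1/86952) = (-7 - 88)*(-1/86952) = -95*(-1/86952) = 95/86952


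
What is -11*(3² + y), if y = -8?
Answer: -11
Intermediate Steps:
-11*(3² + y) = -11*(3² - 8) = -11*(9 - 8) = -11*1 = -11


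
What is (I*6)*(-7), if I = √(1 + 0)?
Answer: -42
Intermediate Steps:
I = 1 (I = √1 = 1)
(I*6)*(-7) = (1*6)*(-7) = 6*(-7) = -42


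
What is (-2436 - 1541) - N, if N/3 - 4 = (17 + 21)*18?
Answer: -6041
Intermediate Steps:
N = 2064 (N = 12 + 3*((17 + 21)*18) = 12 + 3*(38*18) = 12 + 3*684 = 12 + 2052 = 2064)
(-2436 - 1541) - N = (-2436 - 1541) - 1*2064 = -3977 - 2064 = -6041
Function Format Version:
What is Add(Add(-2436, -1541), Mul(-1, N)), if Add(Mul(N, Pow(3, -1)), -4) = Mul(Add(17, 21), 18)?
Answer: -6041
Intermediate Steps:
N = 2064 (N = Add(12, Mul(3, Mul(Add(17, 21), 18))) = Add(12, Mul(3, Mul(38, 18))) = Add(12, Mul(3, 684)) = Add(12, 2052) = 2064)
Add(Add(-2436, -1541), Mul(-1, N)) = Add(Add(-2436, -1541), Mul(-1, 2064)) = Add(-3977, -2064) = -6041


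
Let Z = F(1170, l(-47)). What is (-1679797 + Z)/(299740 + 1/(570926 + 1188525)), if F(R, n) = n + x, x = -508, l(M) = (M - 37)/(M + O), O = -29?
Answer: -56171834990074/10020179012079 ≈ -5.6059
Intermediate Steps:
l(M) = (-37 + M)/(-29 + M) (l(M) = (M - 37)/(M - 29) = (-37 + M)/(-29 + M))
F(R, n) = -508 + n (F(R, n) = n - 508 = -508 + n)
Z = -9631/19 (Z = -508 + (-37 - 47)/(-29 - 47) = -508 - 84/(-76) = -508 - 1/76*(-84) = -508 + 21/19 = -9631/19 ≈ -506.89)
(-1679797 + Z)/(299740 + 1/(570926 + 1188525)) = (-1679797 - 9631/19)/(299740 + 1/(570926 + 1188525)) = -31925774/(19*(299740 + 1/1759451)) = -31925774/(19*527377842741/1759451) = -31925774/19*1759451/527377842741 = -56171834990074/10020179012079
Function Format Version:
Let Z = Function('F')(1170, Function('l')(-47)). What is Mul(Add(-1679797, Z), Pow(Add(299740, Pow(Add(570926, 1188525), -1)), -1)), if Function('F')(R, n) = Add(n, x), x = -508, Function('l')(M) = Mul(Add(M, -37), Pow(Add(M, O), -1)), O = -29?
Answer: Rational(-56171834990074, 10020179012079) ≈ -5.6059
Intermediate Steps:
Function('l')(M) = Mul(Pow(Add(-29, M), -1), Add(-37, M)) (Function('l')(M) = Mul(Add(M, -37), Pow(Add(M, -29), -1)) = Mul(Add(-37, M), Pow(Add(-29, M), -1)) = Mul(Pow(Add(-29, M), -1), Add(-37, M)))
Function('F')(R, n) = Add(-508, n) (Function('F')(R, n) = Add(n, -508) = Add(-508, n))
Z = Rational(-9631, 19) (Z = Add(-508, Mul(Pow(Add(-29, -47), -1), Add(-37, -47))) = Add(-508, Mul(Pow(-76, -1), -84)) = Add(-508, Mul(Rational(-1, 76), -84)) = Add(-508, Rational(21, 19)) = Rational(-9631, 19) ≈ -506.89)
Mul(Add(-1679797, Z), Pow(Add(299740, Pow(Add(570926, 1188525), -1)), -1)) = Mul(Add(-1679797, Rational(-9631, 19)), Pow(Add(299740, Pow(Add(570926, 1188525), -1)), -1)) = Mul(Rational(-31925774, 19), Pow(Add(299740, Pow(1759451, -1)), -1)) = Mul(Rational(-31925774, 19), Pow(Add(299740, Rational(1, 1759451)), -1)) = Mul(Rational(-31925774, 19), Pow(Rational(527377842741, 1759451), -1)) = Mul(Rational(-31925774, 19), Rational(1759451, 527377842741)) = Rational(-56171834990074, 10020179012079)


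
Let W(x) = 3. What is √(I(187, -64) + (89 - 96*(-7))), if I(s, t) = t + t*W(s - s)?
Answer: √505 ≈ 22.472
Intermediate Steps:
I(s, t) = 4*t (I(s, t) = t + t*3 = t + 3*t = 4*t)
√(I(187, -64) + (89 - 96*(-7))) = √(4*(-64) + (89 - 96*(-7))) = √(-256 + (89 + 672)) = √(-256 + 761) = √505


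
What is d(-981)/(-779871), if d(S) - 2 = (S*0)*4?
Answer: -2/779871 ≈ -2.5645e-6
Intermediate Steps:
d(S) = 2 (d(S) = 2 + (S*0)*4 = 2 + 0*4 = 2 + 0 = 2)
d(-981)/(-779871) = 2/(-779871) = 2*(-1/779871) = -2/779871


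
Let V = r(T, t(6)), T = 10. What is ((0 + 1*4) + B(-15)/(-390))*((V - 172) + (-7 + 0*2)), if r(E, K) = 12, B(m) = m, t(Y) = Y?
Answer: -17535/26 ≈ -674.42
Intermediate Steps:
V = 12
((0 + 1*4) + B(-15)/(-390))*((V - 172) + (-7 + 0*2)) = ((0 + 1*4) - 15/(-390))*((12 - 172) + (-7 + 0*2)) = ((0 + 4) - 15*(-1/390))*(-160 + (-7 + 0)) = (4 + 1/26)*(-160 - 7) = (105/26)*(-167) = -17535/26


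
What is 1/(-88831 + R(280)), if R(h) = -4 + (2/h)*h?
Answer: -1/88833 ≈ -1.1257e-5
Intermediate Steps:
R(h) = -2 (R(h) = -4 + 2 = -2)
1/(-88831 + R(280)) = 1/(-88831 - 2) = 1/(-88833) = -1/88833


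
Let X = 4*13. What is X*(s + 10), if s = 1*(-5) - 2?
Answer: 156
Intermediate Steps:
X = 52
s = -7 (s = -5 - 2 = -7)
X*(s + 10) = 52*(-7 + 10) = 52*3 = 156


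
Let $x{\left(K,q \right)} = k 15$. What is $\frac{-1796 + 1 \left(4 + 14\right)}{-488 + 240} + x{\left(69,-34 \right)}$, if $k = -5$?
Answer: $- \frac{8411}{124} \approx -67.831$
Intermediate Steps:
$x{\left(K,q \right)} = -75$ ($x{\left(K,q \right)} = \left(-5\right) 15 = -75$)
$\frac{-1796 + 1 \left(4 + 14\right)}{-488 + 240} + x{\left(69,-34 \right)} = \frac{-1796 + 1 \left(4 + 14\right)}{-488 + 240} - 75 = \frac{-1796 + 1 \cdot 18}{-248} - 75 = \left(-1796 + 18\right) \left(- \frac{1}{248}\right) - 75 = \left(-1778\right) \left(- \frac{1}{248}\right) - 75 = \frac{889}{124} - 75 = - \frac{8411}{124}$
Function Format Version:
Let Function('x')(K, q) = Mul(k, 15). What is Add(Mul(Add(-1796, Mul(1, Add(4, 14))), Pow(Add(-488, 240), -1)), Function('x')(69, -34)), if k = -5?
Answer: Rational(-8411, 124) ≈ -67.831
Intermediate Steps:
Function('x')(K, q) = -75 (Function('x')(K, q) = Mul(-5, 15) = -75)
Add(Mul(Add(-1796, Mul(1, Add(4, 14))), Pow(Add(-488, 240), -1)), Function('x')(69, -34)) = Add(Mul(Add(-1796, Mul(1, Add(4, 14))), Pow(Add(-488, 240), -1)), -75) = Add(Mul(Add(-1796, Mul(1, 18)), Pow(-248, -1)), -75) = Add(Mul(Add(-1796, 18), Rational(-1, 248)), -75) = Add(Mul(-1778, Rational(-1, 248)), -75) = Add(Rational(889, 124), -75) = Rational(-8411, 124)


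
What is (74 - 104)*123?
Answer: -3690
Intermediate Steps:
(74 - 104)*123 = -30*123 = -3690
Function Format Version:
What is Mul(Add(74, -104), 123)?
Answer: -3690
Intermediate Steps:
Mul(Add(74, -104), 123) = Mul(-30, 123) = -3690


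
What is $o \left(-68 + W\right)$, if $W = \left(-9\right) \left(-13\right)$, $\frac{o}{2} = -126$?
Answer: $-12348$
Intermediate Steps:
$o = -252$ ($o = 2 \left(-126\right) = -252$)
$W = 117$
$o \left(-68 + W\right) = - 252 \left(-68 + 117\right) = \left(-252\right) 49 = -12348$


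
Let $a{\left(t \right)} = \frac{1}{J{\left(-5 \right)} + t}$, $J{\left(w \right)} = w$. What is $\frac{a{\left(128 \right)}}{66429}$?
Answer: $\frac{1}{8170767} \approx 1.2239 \cdot 10^{-7}$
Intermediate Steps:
$a{\left(t \right)} = \frac{1}{-5 + t}$
$\frac{a{\left(128 \right)}}{66429} = \frac{1}{\left(-5 + 128\right) 66429} = \frac{1}{123} \cdot \frac{1}{66429} = \frac{1}{8170767}$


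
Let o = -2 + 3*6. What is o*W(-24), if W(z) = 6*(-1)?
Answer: -96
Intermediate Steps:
W(z) = -6
o = 16 (o = -2 + 18 = 16)
o*W(-24) = 16*(-6) = -96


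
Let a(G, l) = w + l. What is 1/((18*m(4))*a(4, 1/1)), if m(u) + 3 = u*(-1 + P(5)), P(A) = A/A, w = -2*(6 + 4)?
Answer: 1/1026 ≈ 0.00097466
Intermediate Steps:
w = -20 (w = -2*10 = -20)
P(A) = 1
a(G, l) = -20 + l
m(u) = -3 (m(u) = -3 + u*(-1 + 1) = -3 + u*0 = -3 + 0 = -3)
1/((18*m(4))*a(4, 1/1)) = 1/((18*(-3))*(-20 + 1/1)) = 1/(-54*(-20 + 1)) = 1/(-54*(-19)) = 1/1026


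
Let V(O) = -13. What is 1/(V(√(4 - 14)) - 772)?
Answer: -1/785 ≈ -0.0012739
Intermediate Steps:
1/(V(√(4 - 14)) - 772) = 1/(-13 - 772) = 1/(-785) = -1/785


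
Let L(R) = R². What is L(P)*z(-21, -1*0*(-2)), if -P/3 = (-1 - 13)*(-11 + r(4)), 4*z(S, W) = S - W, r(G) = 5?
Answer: -333396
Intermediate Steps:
z(S, W) = -W/4 + S/4 (z(S, W) = (S - W)/4 = -W/4 + S/4)
P = -252 (P = -3*(-1 - 13)*(-11 + 5) = -(-42)*(-6) = -3*84 = -252)
L(P)*z(-21, -1*0*(-2)) = (-252)²*(-(-1*0)*(-2)/4 + (¼)*(-21)) = 63504*(-0*(-2) - 21/4) = 63504*(-¼*0 - 21/4) = 63504*(0 - 21/4) = 63504*(-21/4) = -333396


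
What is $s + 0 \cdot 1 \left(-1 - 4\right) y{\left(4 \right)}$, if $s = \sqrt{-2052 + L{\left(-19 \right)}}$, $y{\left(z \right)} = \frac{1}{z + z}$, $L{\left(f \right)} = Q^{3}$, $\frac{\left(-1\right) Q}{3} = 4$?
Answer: $6 i \sqrt{105} \approx 61.482 i$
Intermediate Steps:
$Q = -12$ ($Q = \left(-3\right) 4 = -12$)
$L{\left(f \right)} = -1728$ ($L{\left(f \right)} = \left(-12\right)^{3} = -1728$)
$y{\left(z \right)} = \frac{1}{2 z}$
$s = 6 i \sqrt{105}$ ($s = \sqrt{-2052 - 1728} = \sqrt{-3780} = 6 i \sqrt{105} \approx 61.482 i$)
$s + 0 \cdot 1 \left(-1 - 4\right) y{\left(4 \right)} = 6 i \sqrt{105} + 0 \cdot 1 \left(-1 - 4\right) \frac{1}{2 \cdot 4} = 6 i \sqrt{105} + 0 \cdot 1 \left(-5\right) \frac{1}{2} \cdot \frac{1}{4} = 6 i \sqrt{105} + 0 \left(-5\right) \frac{1}{8} = 6 i \sqrt{105} + 0 \cdot \frac{1}{8} = 6 i \sqrt{105} + 0 = 6 i \sqrt{105}$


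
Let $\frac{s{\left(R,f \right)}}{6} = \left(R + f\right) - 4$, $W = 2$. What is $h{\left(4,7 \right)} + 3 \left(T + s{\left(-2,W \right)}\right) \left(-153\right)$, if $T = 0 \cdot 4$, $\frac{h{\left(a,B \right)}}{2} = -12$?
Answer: $10992$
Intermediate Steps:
$h{\left(a,B \right)} = -24$ ($h{\left(a,B \right)} = 2 \left(-12\right) = -24$)
$T = 0$
$s{\left(R,f \right)} = -24 + 6 R + 6 f$ ($s{\left(R,f \right)} = 6 \left(\left(R + f\right) - 4\right) = 6 \left(-4 + R + f\right) = -24 + 6 R + 6 f$)
$h{\left(4,7 \right)} + 3 \left(T + s{\left(-2,W \right)}\right) \left(-153\right) = -24 + 3 \left(0 + \left(-24 + 6 \left(-2\right) + 6 \cdot 2\right)\right) \left(-153\right) = -24 + 3 \left(0 - 24\right) \left(-153\right) = -24 + 3 \left(-24\right) \left(-153\right) = -24 - -11016 = -24 + 11016 = 10992$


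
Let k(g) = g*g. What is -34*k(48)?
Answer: -78336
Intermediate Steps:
k(g) = g**2
-34*k(48) = -34*48**2 = -34*2304 = -78336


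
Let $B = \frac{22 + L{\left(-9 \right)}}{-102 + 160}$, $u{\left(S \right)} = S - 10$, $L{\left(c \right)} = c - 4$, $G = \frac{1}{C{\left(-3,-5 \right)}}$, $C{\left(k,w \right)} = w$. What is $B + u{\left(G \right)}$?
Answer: $- \frac{2913}{290} \approx -10.045$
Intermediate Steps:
$G = - \frac{1}{5}$ ($G = \frac{1}{-5} = - \frac{1}{5} \approx -0.2$)
$L{\left(c \right)} = -4 + c$ ($L{\left(c \right)} = c - 4 = -4 + c$)
$u{\left(S \right)} = -10 + S$
$B = \frac{9}{58}$ ($B = \frac{22 - 13}{-102 + 160} = \frac{22 - 13}{58} = 9 \cdot \frac{1}{58} = \frac{9}{58} \approx 0.15517$)
$B + u{\left(G \right)} = \frac{9}{58} - \frac{51}{5} = - \frac{2913}{290}$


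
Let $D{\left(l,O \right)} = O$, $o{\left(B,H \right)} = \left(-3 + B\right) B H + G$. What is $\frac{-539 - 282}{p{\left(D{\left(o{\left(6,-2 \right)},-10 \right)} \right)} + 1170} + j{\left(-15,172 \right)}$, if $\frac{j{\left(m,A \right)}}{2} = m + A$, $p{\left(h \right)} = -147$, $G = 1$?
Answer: $\frac{320401}{1023} \approx 313.2$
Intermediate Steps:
$o{\left(B,H \right)} = 1 + B H \left(-3 + B\right)$ ($o{\left(B,H \right)} = \left(-3 + B\right) B H + 1 = B \left(-3 + B\right) H + 1 = B H \left(-3 + B\right) + 1 = 1 + B H \left(-3 + B\right)$)
$j{\left(m,A \right)} = 2 A + 2 m$ ($j{\left(m,A \right)} = 2 \left(m + A\right) = 2 \left(A + m\right) = 2 A + 2 m$)
$\frac{-539 - 282}{p{\left(D{\left(o{\left(6,-2 \right)},-10 \right)} \right)} + 1170} + j{\left(-15,172 \right)} = \frac{-539 - 282}{-147 + 1170} + \left(2 \cdot 172 + 2 \left(-15\right)\right) = - \frac{821}{1023} + \left(344 - 30\right) = \left(-821\right) \frac{1}{1023} + 314 = - \frac{821}{1023} + 314 = \frac{320401}{1023}$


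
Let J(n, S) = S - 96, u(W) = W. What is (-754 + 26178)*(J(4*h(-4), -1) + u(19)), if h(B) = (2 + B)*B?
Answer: -1983072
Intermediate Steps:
h(B) = B*(2 + B)
J(n, S) = -96 + S
(-754 + 26178)*(J(4*h(-4), -1) + u(19)) = (-754 + 26178)*((-96 - 1) + 19) = 25424*(-97 + 19) = 25424*(-78) = -1983072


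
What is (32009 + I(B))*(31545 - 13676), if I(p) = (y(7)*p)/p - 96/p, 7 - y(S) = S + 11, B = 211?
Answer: 120642231858/211 ≈ 5.7176e+8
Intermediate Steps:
y(S) = -4 - S (y(S) = 7 - (S + 11) = 7 - (11 + S) = 7 + (-11 - S) = -4 - S)
I(p) = -11 - 96/p (I(p) = ((-4 - 1*7)*p)/p - 96/p = ((-4 - 7)*p)/p - 96/p = (-11*p)/p - 96/p = -11 - 96/p)
(32009 + I(B))*(31545 - 13676) = (32009 + (-11 - 96/211))*(31545 - 13676) = (32009 + (-11 - 96*1/211))*17869 = (32009 + (-11 - 96/211))*17869 = (32009 - 2417/211)*17869 = (6751482/211)*17869 = 120642231858/211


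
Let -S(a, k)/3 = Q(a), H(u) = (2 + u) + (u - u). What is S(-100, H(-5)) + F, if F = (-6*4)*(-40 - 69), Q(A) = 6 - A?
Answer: 2298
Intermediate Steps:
H(u) = 2 + u (H(u) = (2 + u) + 0 = 2 + u)
S(a, k) = -18 + 3*a (S(a, k) = -3*(6 - a) = -18 + 3*a)
F = 2616 (F = -24*(-109) = 2616)
S(-100, H(-5)) + F = (-18 + 3*(-100)) + 2616 = (-18 - 300) + 2616 = -318 + 2616 = 2298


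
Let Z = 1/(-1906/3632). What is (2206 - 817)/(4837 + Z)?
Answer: 1323717/4607845 ≈ 0.28727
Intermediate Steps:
Z = -1816/953 (Z = 1/(-1906*1/3632) = 1/(-953/1816) = -1816/953 ≈ -1.9056)
(2206 - 817)/(4837 + Z) = (2206 - 817)/(4837 - 1816/953) = 1389/(4607845/953) = 1389*(953/4607845) = 1323717/4607845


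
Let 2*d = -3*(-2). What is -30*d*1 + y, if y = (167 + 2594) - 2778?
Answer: -107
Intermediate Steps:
d = 3 (d = (-3*(-2))/2 = (1/2)*6 = 3)
y = -17 (y = 2761 - 2778 = -17)
-30*d*1 + y = -30*3*1 - 17 = -90*1 - 17 = -90 - 17 = -107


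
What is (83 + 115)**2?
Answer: 39204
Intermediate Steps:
(83 + 115)**2 = 198**2 = 39204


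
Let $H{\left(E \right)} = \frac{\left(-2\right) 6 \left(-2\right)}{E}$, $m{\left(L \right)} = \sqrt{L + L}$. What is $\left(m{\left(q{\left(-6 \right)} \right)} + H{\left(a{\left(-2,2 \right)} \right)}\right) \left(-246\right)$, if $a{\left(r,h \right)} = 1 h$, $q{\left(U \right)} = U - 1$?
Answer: $-2952 - 246 i \sqrt{14} \approx -2952.0 - 920.45 i$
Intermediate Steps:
$q{\left(U \right)} = -1 + U$
$m{\left(L \right)} = \sqrt{2} \sqrt{L}$ ($m{\left(L \right)} = \sqrt{2 L} = \sqrt{2} \sqrt{L}$)
$a{\left(r,h \right)} = h$
$H{\left(E \right)} = \frac{24}{E}$ ($H{\left(E \right)} = \frac{\left(-12\right) \left(-2\right)}{E} = \frac{24}{E}$)
$\left(m{\left(q{\left(-6 \right)} \right)} + H{\left(a{\left(-2,2 \right)} \right)}\right) \left(-246\right) = \left(\sqrt{2} \sqrt{-1 - 6} + \frac{24}{2}\right) \left(-246\right) = \left(\sqrt{2} \sqrt{-7} + 24 \cdot \frac{1}{2}\right) \left(-246\right) = \left(\sqrt{2} i \sqrt{7} + 12\right) \left(-246\right) = \left(i \sqrt{14} + 12\right) \left(-246\right) = \left(12 + i \sqrt{14}\right) \left(-246\right) = -2952 - 246 i \sqrt{14}$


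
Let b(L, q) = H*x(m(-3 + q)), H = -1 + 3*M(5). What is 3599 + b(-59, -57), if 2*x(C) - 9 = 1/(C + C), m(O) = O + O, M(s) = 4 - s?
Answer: 429721/120 ≈ 3581.0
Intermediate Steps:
m(O) = 2*O
H = -4 (H = -1 + 3*(4 - 1*5) = -1 + 3*(4 - 5) = -1 + 3*(-1) = -1 - 3 = -4)
x(C) = 9/2 + 1/(4*C) (x(C) = 9/2 + 1/(2*(C + C)) = 9/2 + 1/(2*((2*C))) = 9/2 + (1/(2*C))/2 = 9/2 + 1/(4*C))
b(L, q) = -(-107 + 36*q)/(-6 + 2*q) (b(L, q) = -(1 + 18*(2*(-3 + q)))/(2*(-3 + q)) = -(1 + 18*(-6 + 2*q))/(-6 + 2*q) = -(1 + (-108 + 36*q))/(-6 + 2*q) = -(-107 + 36*q)/(-6 + 2*q))
3599 + b(-59, -57) = 3599 + (107 - 36*(-57))/(2*(-3 - 57)) = 3599 + (1/2)*(107 + 2052)/(-60) = 3599 + (1/2)*(-1/60)*2159 = 3599 - 2159/120 = 429721/120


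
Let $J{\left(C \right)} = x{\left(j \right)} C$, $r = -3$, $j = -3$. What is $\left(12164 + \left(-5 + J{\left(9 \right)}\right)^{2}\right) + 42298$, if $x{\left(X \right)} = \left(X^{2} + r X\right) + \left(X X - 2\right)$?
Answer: $102862$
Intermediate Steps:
$x{\left(X \right)} = -2 - 3 X + 2 X^{2}$ ($x{\left(X \right)} = \left(X^{2} - 3 X\right) + \left(X X - 2\right) = \left(X^{2} - 3 X\right) + \left(X^{2} - 2\right) = \left(X^{2} - 3 X\right) + \left(-2 + X^{2}\right) = -2 - 3 X + 2 X^{2}$)
$J{\left(C \right)} = 25 C$ ($J{\left(C \right)} = \left(-2 - -9 + 2 \left(-3\right)^{2}\right) C = \left(-2 + 9 + 2 \cdot 9\right) C = \left(-2 + 9 + 18\right) C = 25 C$)
$\left(12164 + \left(-5 + J{\left(9 \right)}\right)^{2}\right) + 42298 = \left(12164 + \left(-5 + 25 \cdot 9\right)^{2}\right) + 42298 = \left(12164 + \left(-5 + 225\right)^{2}\right) + 42298 = \left(12164 + 220^{2}\right) + 42298 = \left(12164 + 48400\right) + 42298 = 60564 + 42298 = 102862$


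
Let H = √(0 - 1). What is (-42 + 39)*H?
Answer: -3*I ≈ -3.0*I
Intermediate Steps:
H = I (H = √(-1) = I ≈ 1.0*I)
(-42 + 39)*H = (-42 + 39)*I = -3*I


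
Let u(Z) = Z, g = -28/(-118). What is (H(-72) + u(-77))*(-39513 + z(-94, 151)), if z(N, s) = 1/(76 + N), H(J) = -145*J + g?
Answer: -434871127285/1062 ≈ -4.0948e+8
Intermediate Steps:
g = 14/59 (g = -28*(-1/118) = 14/59 ≈ 0.23729)
H(J) = 14/59 - 145*J (H(J) = -145*J + 14/59 = 14/59 - 145*J)
(H(-72) + u(-77))*(-39513 + z(-94, 151)) = ((14/59 - 145*(-72)) - 77)*(-39513 + 1/(76 - 94)) = ((14/59 + 10440) - 77)*(-39513 + 1/(-18)) = (615974/59 - 77)*(-39513 - 1/18) = (611431/59)*(-711235/18) = -434871127285/1062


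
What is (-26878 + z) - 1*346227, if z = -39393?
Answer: -412498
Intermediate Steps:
(-26878 + z) - 1*346227 = (-26878 - 39393) - 1*346227 = -66271 - 346227 = -412498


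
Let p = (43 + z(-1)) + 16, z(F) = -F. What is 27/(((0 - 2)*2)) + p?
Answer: 213/4 ≈ 53.250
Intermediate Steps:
p = 60 (p = (43 - 1*(-1)) + 16 = (43 + 1) + 16 = 44 + 16 = 60)
27/(((0 - 2)*2)) + p = 27/(((0 - 2)*2)) + 60 = 27/((-2*2)) + 60 = 27/(-4) + 60 = 27*(-¼) + 60 = -27/4 + 60 = 213/4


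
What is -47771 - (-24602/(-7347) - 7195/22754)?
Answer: -257630928811/5392698 ≈ -47774.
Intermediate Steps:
-47771 - (-24602/(-7347) - 7195/22754) = -47771 - (-24602*(-1/7347) - 7195*1/22754) = -47771 - (24602/7347 - 7195/22754) = -47771 - 1*16352653/5392698 = -47771 - 16352653/5392698 = -257630928811/5392698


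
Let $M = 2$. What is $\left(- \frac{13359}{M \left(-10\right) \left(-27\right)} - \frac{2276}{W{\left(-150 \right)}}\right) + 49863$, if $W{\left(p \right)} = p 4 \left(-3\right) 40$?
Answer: $\frac{99676459}{2000} \approx 49838.0$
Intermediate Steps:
$W{\left(p \right)} = - 480 p$ ($W{\left(p \right)} = 4 p \left(-3\right) 40 = - 12 p 40 = - 480 p$)
$\left(- \frac{13359}{M \left(-10\right) \left(-27\right)} - \frac{2276}{W{\left(-150 \right)}}\right) + 49863 = \left(- \frac{13359}{2 \left(-10\right) \left(-27\right)} - \frac{2276}{\left(-480\right) \left(-150\right)}\right) + 49863 = \left(- \frac{13359}{\left(-20\right) \left(-27\right)} - \frac{2276}{72000}\right) + 49863 = \left(- \frac{13359}{540} - \frac{569}{18000}\right) + 49863 = \left(\left(-13359\right) \frac{1}{540} - \frac{569}{18000}\right) + 49863 = \left(- \frac{4453}{180} - \frac{569}{18000}\right) + 49863 = - \frac{49541}{2000} + 49863 = \frac{99676459}{2000}$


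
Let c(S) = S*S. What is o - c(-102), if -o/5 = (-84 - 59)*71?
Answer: 40361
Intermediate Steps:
c(S) = S**2
o = 50765 (o = -5*(-84 - 59)*71 = -(-715)*71 = -5*(-10153) = 50765)
o - c(-102) = 50765 - 1*(-102)**2 = 50765 - 1*10404 = 50765 - 10404 = 40361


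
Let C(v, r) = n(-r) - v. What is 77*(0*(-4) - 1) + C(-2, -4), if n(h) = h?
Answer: -71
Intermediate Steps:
C(v, r) = -r - v
77*(0*(-4) - 1) + C(-2, -4) = 77*(0*(-4) - 1) + (-1*(-4) - 1*(-2)) = 77*(0 - 1) + (4 + 2) = 77*(-1) + 6 = -77 + 6 = -71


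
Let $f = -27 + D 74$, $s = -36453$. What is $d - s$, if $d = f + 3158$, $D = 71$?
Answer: $44838$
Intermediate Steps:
$f = 5227$ ($f = -27 + 71 \cdot 74 = -27 + 5254 = 5227$)
$d = 8385$ ($d = 5227 + 3158 = 8385$)
$d - s = 8385 - -36453 = 8385 + 36453 = 44838$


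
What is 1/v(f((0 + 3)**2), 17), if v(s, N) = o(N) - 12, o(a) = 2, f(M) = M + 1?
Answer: -1/10 ≈ -0.10000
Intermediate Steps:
f(M) = 1 + M
v(s, N) = -10 (v(s, N) = 2 - 12 = -10)
1/v(f((0 + 3)**2), 17) = 1/(-10) = -1/10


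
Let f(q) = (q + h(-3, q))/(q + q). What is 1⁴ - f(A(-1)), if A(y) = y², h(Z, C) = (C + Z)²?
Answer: -3/2 ≈ -1.5000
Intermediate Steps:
f(q) = (q + (-3 + q)²)/(2*q) (f(q) = (q + (q - 3)²)/(q + q) = (q + (-3 + q)²)/((2*q)) = (q + (-3 + q)²)*(1/(2*q)) = (q + (-3 + q)²)/(2*q))
1⁴ - f(A(-1)) = 1⁴ - ((-1)² + (-3 + (-1)²)²)/(2*((-1)²)) = 1 - (1 + (-3 + 1)²)/(2*1) = 1 - (1 + (-2)²)/2 = 1 - (1 + 4)/2 = 1 - 5/2 = -3/2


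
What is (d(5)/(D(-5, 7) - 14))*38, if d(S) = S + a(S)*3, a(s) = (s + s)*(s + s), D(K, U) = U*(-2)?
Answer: -5795/14 ≈ -413.93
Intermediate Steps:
D(K, U) = -2*U
a(s) = 4*s**2 (a(s) = (2*s)*(2*s) = 4*s**2)
d(S) = S + 12*S**2 (d(S) = S + (4*S**2)*3 = S + 12*S**2)
(d(5)/(D(-5, 7) - 14))*38 = ((5*(1 + 12*5))/(-2*7 - 14))*38 = ((5*(1 + 60))/(-14 - 14))*38 = ((5*61)/(-28))*38 = -1/28*305*38 = -305/28*38 = -5795/14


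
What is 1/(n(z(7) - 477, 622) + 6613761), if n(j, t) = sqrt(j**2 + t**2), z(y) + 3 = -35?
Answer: 6613761/43741833913012 - sqrt(652109)/43741833913012 ≈ 1.5118e-7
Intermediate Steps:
z(y) = -38 (z(y) = -3 - 35 = -38)
1/(n(z(7) - 477, 622) + 6613761) = 1/(sqrt((-38 - 477)**2 + 622**2) + 6613761) = 1/(sqrt((-515)**2 + 386884) + 6613761) = 1/(sqrt(265225 + 386884) + 6613761) = 1/(sqrt(652109) + 6613761) = 1/(6613761 + sqrt(652109))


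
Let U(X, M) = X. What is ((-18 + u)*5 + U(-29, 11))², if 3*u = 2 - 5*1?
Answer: 15376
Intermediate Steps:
u = -1 (u = (2 - 5*1)/3 = (2 - 5)/3 = (⅓)*(-3) = -1)
((-18 + u)*5 + U(-29, 11))² = ((-18 - 1)*5 - 29)² = (-19*5 - 29)² = (-95 - 29)² = (-124)² = 15376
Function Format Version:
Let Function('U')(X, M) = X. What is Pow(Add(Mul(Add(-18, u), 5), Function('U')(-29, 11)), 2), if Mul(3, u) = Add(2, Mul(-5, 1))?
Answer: 15376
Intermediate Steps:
u = -1 (u = Mul(Rational(1, 3), Add(2, Mul(-5, 1))) = Mul(Rational(1, 3), Add(2, -5)) = Mul(Rational(1, 3), -3) = -1)
Pow(Add(Mul(Add(-18, u), 5), Function('U')(-29, 11)), 2) = Pow(Add(Mul(Add(-18, -1), 5), -29), 2) = Pow(Add(Mul(-19, 5), -29), 2) = Pow(Add(-95, -29), 2) = Pow(-124, 2) = 15376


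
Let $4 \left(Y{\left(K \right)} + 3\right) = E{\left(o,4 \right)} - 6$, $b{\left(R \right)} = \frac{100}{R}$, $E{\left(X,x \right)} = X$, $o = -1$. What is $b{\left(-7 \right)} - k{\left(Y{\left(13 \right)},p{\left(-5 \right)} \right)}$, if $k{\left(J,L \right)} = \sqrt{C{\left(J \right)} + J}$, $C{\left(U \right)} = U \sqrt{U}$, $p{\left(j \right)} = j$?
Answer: $- \frac{100}{7} - \frac{\sqrt{-76 - 38 i \sqrt{19}}}{4} \approx -16.108 + 2.8408 i$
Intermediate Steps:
$C{\left(U \right)} = U^{\frac{3}{2}}$
$Y{\left(K \right)} = - \frac{19}{4}$ ($Y{\left(K \right)} = -3 + \frac{-1 - 6}{4} = -3 + \frac{1}{4} \left(-7\right) = -3 - \frac{7}{4} = - \frac{19}{4}$)
$k{\left(J,L \right)} = \sqrt{J + J^{\frac{3}{2}}}$ ($k{\left(J,L \right)} = \sqrt{J^{\frac{3}{2}} + J} = \sqrt{J + J^{\frac{3}{2}}}$)
$b{\left(-7 \right)} - k{\left(Y{\left(13 \right)},p{\left(-5 \right)} \right)} = \frac{100}{-7} - \sqrt{- \frac{19}{4} + \left(- \frac{19}{4}\right)^{\frac{3}{2}}} = 100 \left(- \frac{1}{7}\right) - \sqrt{- \frac{19}{4} - \frac{19 i \sqrt{19}}{8}} = - \frac{100}{7} - \sqrt{- \frac{19}{4} - \frac{19 i \sqrt{19}}{8}}$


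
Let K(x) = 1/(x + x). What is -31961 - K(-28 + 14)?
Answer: -894907/28 ≈ -31961.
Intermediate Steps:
K(x) = 1/(2*x)
-31961 - K(-28 + 14) = -31961 - 1/(2*(-28 + 14)) = -31961 - 1/(2*(-14)) = -31961 - (-1)/(2*14) = -31961 - 1*(-1/28) = -31961 + 1/28 = -894907/28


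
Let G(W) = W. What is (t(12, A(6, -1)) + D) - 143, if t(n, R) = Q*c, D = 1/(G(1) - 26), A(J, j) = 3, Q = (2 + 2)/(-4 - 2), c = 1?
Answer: -10778/75 ≈ -143.71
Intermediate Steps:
Q = -2/3 (Q = 4/(-6) = 4*(-1/6) = -2/3 ≈ -0.66667)
D = -1/25 (D = 1/(1 - 26) = 1/(-25) = -1/25 ≈ -0.040000)
t(n, R) = -2/3 (t(n, R) = -2/3*1 = -2/3)
(t(12, A(6, -1)) + D) - 143 = (-2/3 - 1/25) - 143 = -53/75 - 143 = -10778/75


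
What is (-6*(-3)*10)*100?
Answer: 18000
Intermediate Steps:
(-6*(-3)*10)*100 = (18*10)*100 = 180*100 = 18000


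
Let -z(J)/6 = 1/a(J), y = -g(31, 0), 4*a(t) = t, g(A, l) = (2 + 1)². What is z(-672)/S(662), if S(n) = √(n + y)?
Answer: √653/18284 ≈ 0.0013976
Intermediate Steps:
g(A, l) = 9 (g(A, l) = 3² = 9)
a(t) = t/4
y = -9 (y = -1*9 = -9)
S(n) = √(-9 + n) (S(n) = √(n - 9) = √(-9 + n))
z(J) = -24/J (z(J) = -6*4/J = -24/J)
z(-672)/S(662) = (-24/(-672))/(√(-9 + 662)) = (-24*(-1/672))/(√653) = (√653/653)/28 = √653/18284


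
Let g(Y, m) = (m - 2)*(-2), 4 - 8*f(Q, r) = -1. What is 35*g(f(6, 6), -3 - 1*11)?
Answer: 1120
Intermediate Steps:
f(Q, r) = 5/8 (f(Q, r) = 1/2 - 1/8*(-1) = 1/2 + 1/8 = 5/8)
g(Y, m) = 4 - 2*m (g(Y, m) = (-2 + m)*(-2) = 4 - 2*m)
35*g(f(6, 6), -3 - 1*11) = 35*(4 - 2*(-3 - 1*11)) = 35*(4 - 2*(-3 - 11)) = 35*(4 - 2*(-14)) = 35*(4 + 28) = 35*32 = 1120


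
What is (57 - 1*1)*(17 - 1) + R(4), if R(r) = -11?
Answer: 885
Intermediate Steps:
(57 - 1*1)*(17 - 1) + R(4) = (57 - 1*1)*(17 - 1) - 11 = (57 - 1)*16 - 11 = 56*16 - 11 = 896 - 11 = 885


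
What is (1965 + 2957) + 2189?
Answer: 7111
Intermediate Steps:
(1965 + 2957) + 2189 = 4922 + 2189 = 7111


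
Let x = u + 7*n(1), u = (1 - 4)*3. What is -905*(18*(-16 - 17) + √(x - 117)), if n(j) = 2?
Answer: 537570 - 3620*I*√7 ≈ 5.3757e+5 - 9577.6*I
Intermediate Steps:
u = -9 (u = -3*3 = -9)
x = 5 (x = -9 + 7*2 = -9 + 14 = 5)
-905*(18*(-16 - 17) + √(x - 117)) = -905*(18*(-16 - 17) + √(5 - 117)) = -905*(18*(-33) + √(-112)) = -905*(-594 + 4*I*√7) = 537570 - 3620*I*√7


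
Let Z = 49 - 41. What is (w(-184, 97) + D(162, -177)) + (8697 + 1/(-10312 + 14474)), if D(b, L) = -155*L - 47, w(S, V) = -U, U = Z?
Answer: 150152475/4162 ≈ 36077.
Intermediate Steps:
Z = 8
U = 8
w(S, V) = -8 (w(S, V) = -1*8 = -8)
D(b, L) = -47 - 155*L
(w(-184, 97) + D(162, -177)) + (8697 + 1/(-10312 + 14474)) = (-8 + (-47 - 155*(-177))) + (8697 + 1/(-10312 + 14474)) = (-8 + (-47 + 27435)) + (8697 + 1/4162) = (-8 + 27388) + (8697 + 1/4162) = 27380 + 36196915/4162 = 150152475/4162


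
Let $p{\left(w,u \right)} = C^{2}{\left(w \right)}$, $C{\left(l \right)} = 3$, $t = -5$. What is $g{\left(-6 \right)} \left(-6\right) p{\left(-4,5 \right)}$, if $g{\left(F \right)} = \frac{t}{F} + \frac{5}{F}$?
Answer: $0$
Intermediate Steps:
$p{\left(w,u \right)} = 9$ ($p{\left(w,u \right)} = 3^{2} = 9$)
$g{\left(F \right)} = 0$ ($g{\left(F \right)} = - \frac{5}{F} + \frac{5}{F} = 0$)
$g{\left(-6 \right)} \left(-6\right) p{\left(-4,5 \right)} = 0 \left(-6\right) 9 = 0 \cdot 9 = 0$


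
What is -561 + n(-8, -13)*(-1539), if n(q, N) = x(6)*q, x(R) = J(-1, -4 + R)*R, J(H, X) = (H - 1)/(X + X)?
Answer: -37497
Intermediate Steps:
J(H, X) = (-1 + H)/(2*X) (J(H, X) = (-1 + H)/((2*X)) = (-1 + H)*(1/(2*X)) = (-1 + H)/(2*X))
x(R) = -R/(-4 + R) (x(R) = ((-1 - 1)/(2*(-4 + R)))*R = ((½)*(-2)/(-4 + R))*R = (-1/(-4 + R))*R = -R/(-4 + R))
n(q, N) = -3*q (n(q, N) = (-1*6/(-4 + 6))*q = (-1*6/2)*q = (-1*6*½)*q = -3*q)
-561 + n(-8, -13)*(-1539) = -561 - 3*(-8)*(-1539) = -561 + 24*(-1539) = -561 - 36936 = -37497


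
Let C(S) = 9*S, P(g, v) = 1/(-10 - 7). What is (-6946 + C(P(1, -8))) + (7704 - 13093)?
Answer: -209704/17 ≈ -12336.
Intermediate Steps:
P(g, v) = -1/17 (P(g, v) = 1/(-17) = -1/17)
(-6946 + C(P(1, -8))) + (7704 - 13093) = (-6946 + 9*(-1/17)) + (7704 - 13093) = (-6946 - 9/17) - 5389 = -118091/17 - 5389 = -209704/17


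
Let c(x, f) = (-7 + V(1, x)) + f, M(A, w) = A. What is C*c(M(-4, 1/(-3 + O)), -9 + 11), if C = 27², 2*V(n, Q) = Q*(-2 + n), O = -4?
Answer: -2187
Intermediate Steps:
V(n, Q) = Q*(-2 + n)/2 (V(n, Q) = (Q*(-2 + n))/2 = Q*(-2 + n)/2)
C = 729
c(x, f) = -7 + f - x/2 (c(x, f) = (-7 + x*(-2 + 1)/2) + f = (-7 + (½)*x*(-1)) + f = (-7 - x/2) + f = -7 + f - x/2)
C*c(M(-4, 1/(-3 + O)), -9 + 11) = 729*(-7 + (-9 + 11) - ½*(-4)) = 729*(-7 + 2 + 2) = 729*(-3) = -2187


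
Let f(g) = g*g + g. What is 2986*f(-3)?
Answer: 17916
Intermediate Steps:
f(g) = g + g**2 (f(g) = g**2 + g = g + g**2)
2986*f(-3) = 2986*(-3*(1 - 3)) = 2986*(-3*(-2)) = 2986*6 = 17916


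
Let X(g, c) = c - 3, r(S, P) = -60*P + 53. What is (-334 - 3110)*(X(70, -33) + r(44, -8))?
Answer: -1711668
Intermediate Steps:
r(S, P) = 53 - 60*P
X(g, c) = -3 + c
(-334 - 3110)*(X(70, -33) + r(44, -8)) = (-334 - 3110)*((-3 - 33) + (53 - 60*(-8))) = -3444*(-36 + (53 + 480)) = -3444*(-36 + 533) = -3444*497 = -1711668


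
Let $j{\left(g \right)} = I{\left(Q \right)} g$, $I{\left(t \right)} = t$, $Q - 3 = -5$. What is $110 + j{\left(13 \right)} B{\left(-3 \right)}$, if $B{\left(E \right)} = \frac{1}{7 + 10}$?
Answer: $\frac{1844}{17} \approx 108.47$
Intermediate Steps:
$Q = -2$ ($Q = 3 - 5 = -2$)
$B{\left(E \right)} = \frac{1}{17}$
$j{\left(g \right)} = - 2 g$
$110 + j{\left(13 \right)} B{\left(-3 \right)} = 110 + \left(-2\right) 13 \cdot \frac{1}{17} = 110 - \frac{26}{17} = \frac{1844}{17}$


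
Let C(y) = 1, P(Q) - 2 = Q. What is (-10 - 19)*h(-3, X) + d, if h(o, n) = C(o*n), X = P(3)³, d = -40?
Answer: -69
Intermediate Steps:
P(Q) = 2 + Q
X = 125 (X = (2 + 3)³ = 5³ = 125)
h(o, n) = 1
(-10 - 19)*h(-3, X) + d = (-10 - 19)*1 - 40 = -29*1 - 40 = -29 - 40 = -69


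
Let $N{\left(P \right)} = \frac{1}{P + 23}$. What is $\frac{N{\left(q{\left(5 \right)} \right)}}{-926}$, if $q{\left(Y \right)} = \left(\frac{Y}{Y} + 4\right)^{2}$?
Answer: $- \frac{1}{44448} \approx -2.2498 \cdot 10^{-5}$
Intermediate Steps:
$q{\left(Y \right)} = 25$ ($q{\left(Y \right)} = \left(1 + 4\right)^{2} = 5^{2} = 25$)
$N{\left(P \right)} = \frac{1}{23 + P}$
$\frac{N{\left(q{\left(5 \right)} \right)}}{-926} = \frac{1}{\left(23 + 25\right) \left(-926\right)} = \frac{1}{48} \left(- \frac{1}{926}\right) = - \frac{1}{44448}$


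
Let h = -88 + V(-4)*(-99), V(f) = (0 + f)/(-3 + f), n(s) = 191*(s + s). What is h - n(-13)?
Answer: 33750/7 ≈ 4821.4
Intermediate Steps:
n(s) = 382*s (n(s) = 191*(2*s) = 382*s)
V(f) = f/(-3 + f)
h = -1012/7 (h = -88 - 4/(-3 - 4)*(-99) = -88 - 4/(-7)*(-99) = -88 - 4*(-1/7)*(-99) = -88 + (4/7)*(-99) = -88 - 396/7 = -1012/7 ≈ -144.57)
h - n(-13) = -1012/7 - 382*(-13) = -1012/7 - 1*(-4966) = -1012/7 + 4966 = 33750/7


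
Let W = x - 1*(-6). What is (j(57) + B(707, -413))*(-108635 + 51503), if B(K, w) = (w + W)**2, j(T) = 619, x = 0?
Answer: -9499223376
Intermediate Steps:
W = 6 (W = 0 - 1*(-6) = 0 + 6 = 6)
B(K, w) = (6 + w)**2 (B(K, w) = (w + 6)**2 = (6 + w)**2)
(j(57) + B(707, -413))*(-108635 + 51503) = (619 + (6 - 413)**2)*(-108635 + 51503) = (619 + (-407)**2)*(-57132) = (619 + 165649)*(-57132) = 166268*(-57132) = -9499223376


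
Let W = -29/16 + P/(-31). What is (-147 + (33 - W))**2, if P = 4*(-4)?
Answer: 3124921801/246016 ≈ 12702.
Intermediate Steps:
P = -16
W = -643/496 (W = -29/16 - 16/(-31) = -29*1/16 - 16*(-1/31) = -29/16 + 16/31 = -643/496 ≈ -1.2964)
(-147 + (33 - W))**2 = (-147 + (33 - 1*(-643/496)))**2 = (-147 + (33 + 643/496))**2 = (-147 + 17011/496)**2 = (-55901/496)**2 = 3124921801/246016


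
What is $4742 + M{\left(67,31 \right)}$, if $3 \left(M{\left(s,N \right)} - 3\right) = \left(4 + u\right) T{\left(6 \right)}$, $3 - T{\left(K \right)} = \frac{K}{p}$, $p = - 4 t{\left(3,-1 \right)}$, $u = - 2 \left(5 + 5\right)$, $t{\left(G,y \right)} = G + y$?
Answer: $4725$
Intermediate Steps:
$u = -20$ ($u = \left(-2\right) 10 = -20$)
$p = -8$ ($p = - 4 \left(3 - 1\right) = \left(-4\right) 2 = -8$)
$T{\left(K \right)} = 3 + \frac{K}{8}$ ($T{\left(K \right)} = 3 - \frac{K}{-8} = 3 - K \left(- \frac{1}{8}\right) = 3 - - \frac{K}{8} = 3 + \frac{K}{8}$)
$M{\left(s,N \right)} = -17$ ($M{\left(s,N \right)} = 3 + \frac{\left(4 - 20\right) \left(3 + \frac{1}{8} \cdot 6\right)}{3} = 3 + \frac{\left(-16\right) \left(3 + \frac{3}{4}\right)}{3} = 3 + \frac{\left(-16\right) \frac{15}{4}}{3} = 3 + \frac{1}{3} \left(-60\right) = 3 - 20 = -17$)
$4742 + M{\left(67,31 \right)} = 4742 - 17 = 4725$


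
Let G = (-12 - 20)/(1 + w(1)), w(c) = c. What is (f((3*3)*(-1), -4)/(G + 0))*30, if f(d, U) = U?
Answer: 15/2 ≈ 7.5000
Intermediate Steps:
G = -16 (G = (-12 - 20)/(1 + 1) = -32/2 = -32*½ = -16)
(f((3*3)*(-1), -4)/(G + 0))*30 = (-4/(-16 + 0))*30 = (-4/(-16))*30 = -1/16*(-4)*30 = (¼)*30 = 15/2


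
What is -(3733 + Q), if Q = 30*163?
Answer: -8623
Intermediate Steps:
Q = 4890
-(3733 + Q) = -(3733 + 4890) = -1*8623 = -8623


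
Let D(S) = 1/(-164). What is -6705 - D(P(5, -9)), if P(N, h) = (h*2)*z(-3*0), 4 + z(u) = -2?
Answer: -1099619/164 ≈ -6705.0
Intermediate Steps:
z(u) = -6 (z(u) = -4 - 2 = -6)
P(N, h) = -12*h (P(N, h) = (h*2)*(-6) = (2*h)*(-6) = -12*h)
D(S) = -1/164
-6705 - D(P(5, -9)) = -6705 - 1*(-1/164) = -6705 + 1/164 = -1099619/164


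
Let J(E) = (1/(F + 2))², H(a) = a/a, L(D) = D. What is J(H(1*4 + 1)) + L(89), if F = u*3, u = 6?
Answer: 35601/400 ≈ 89.002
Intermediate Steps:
F = 18 (F = 6*3 = 18)
H(a) = 1
J(E) = 1/400 (J(E) = (1/(18 + 2))² = (1/20)² = 1/400)
J(H(1*4 + 1)) + L(89) = 1/400 + 89 = 35601/400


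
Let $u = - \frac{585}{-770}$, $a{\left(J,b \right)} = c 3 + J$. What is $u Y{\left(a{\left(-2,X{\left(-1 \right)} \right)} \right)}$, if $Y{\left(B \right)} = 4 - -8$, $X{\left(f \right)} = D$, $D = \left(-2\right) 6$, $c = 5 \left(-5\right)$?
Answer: $\frac{702}{77} \approx 9.1169$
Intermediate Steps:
$c = -25$
$D = -12$
$X{\left(f \right)} = -12$
$a{\left(J,b \right)} = -75 + J$ ($a{\left(J,b \right)} = \left(-25\right) 3 + J = -75 + J$)
$Y{\left(B \right)} = 12$ ($Y{\left(B \right)} = 4 + 8 = 12$)
$u = \frac{117}{154}$ ($u = \left(-585\right) \left(- \frac{1}{770}\right) = \frac{117}{154} \approx 0.75974$)
$u Y{\left(a{\left(-2,X{\left(-1 \right)} \right)} \right)} = \frac{117}{154} \cdot 12 = \frac{702}{77}$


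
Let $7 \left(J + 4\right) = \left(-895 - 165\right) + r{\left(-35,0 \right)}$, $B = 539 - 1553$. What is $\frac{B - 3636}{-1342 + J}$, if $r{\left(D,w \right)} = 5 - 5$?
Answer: $\frac{5425}{1747} \approx 3.1053$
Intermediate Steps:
$B = -1014$
$r{\left(D,w \right)} = 0$
$J = - \frac{1088}{7}$ ($J = -4 + \frac{\left(-895 - 165\right) + 0}{7} = -4 + \frac{-1060 + 0}{7} = -4 + \frac{1}{7} \left(-1060\right) = -4 - \frac{1060}{7} = - \frac{1088}{7} \approx -155.43$)
$\frac{B - 3636}{-1342 + J} = \frac{-1014 - 3636}{-1342 - \frac{1088}{7}} = - \frac{4650}{- \frac{10482}{7}} = \left(-4650\right) \left(- \frac{7}{10482}\right) = \frac{5425}{1747}$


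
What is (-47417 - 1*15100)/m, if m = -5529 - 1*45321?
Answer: 20839/16950 ≈ 1.2294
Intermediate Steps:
m = -50850 (m = -5529 - 45321 = -50850)
(-47417 - 1*15100)/m = (-47417 - 1*15100)/(-50850) = (-47417 - 15100)*(-1/50850) = -62517*(-1/50850) = 20839/16950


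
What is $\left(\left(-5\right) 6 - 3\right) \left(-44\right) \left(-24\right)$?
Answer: $-34848$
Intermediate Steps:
$\left(\left(-5\right) 6 - 3\right) \left(-44\right) \left(-24\right) = \left(-30 - 3\right) \left(-44\right) \left(-24\right) = \left(-33\right) \left(-44\right) \left(-24\right) = 1452 \left(-24\right) = -34848$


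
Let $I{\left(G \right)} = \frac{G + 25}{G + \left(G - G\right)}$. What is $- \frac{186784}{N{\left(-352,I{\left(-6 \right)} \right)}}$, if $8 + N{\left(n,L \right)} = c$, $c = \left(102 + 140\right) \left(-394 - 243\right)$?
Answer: $\frac{93392}{77081} \approx 1.2116$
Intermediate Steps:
$I{\left(G \right)} = \frac{25 + G}{G}$ ($I{\left(G \right)} = \frac{25 + G}{G + 0} = \frac{25 + G}{G}$)
$c = -154154$ ($c = 242 \left(-637\right) = -154154$)
$N{\left(n,L \right)} = -154162$ ($N{\left(n,L \right)} = -8 - 154154 = -154162$)
$- \frac{186784}{N{\left(-352,I{\left(-6 \right)} \right)}} = - \frac{186784}{-154162} = \left(-186784\right) \left(- \frac{1}{154162}\right) = \frac{93392}{77081}$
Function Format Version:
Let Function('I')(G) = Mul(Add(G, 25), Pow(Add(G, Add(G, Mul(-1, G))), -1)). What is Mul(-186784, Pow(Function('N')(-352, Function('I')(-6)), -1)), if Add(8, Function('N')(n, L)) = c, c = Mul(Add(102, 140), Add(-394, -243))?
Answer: Rational(93392, 77081) ≈ 1.2116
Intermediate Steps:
Function('I')(G) = Mul(Pow(G, -1), Add(25, G)) (Function('I')(G) = Mul(Add(25, G), Pow(Add(G, 0), -1)) = Mul(Add(25, G), Pow(G, -1)) = Mul(Pow(G, -1), Add(25, G)))
c = -154154 (c = Mul(242, -637) = -154154)
Function('N')(n, L) = -154162 (Function('N')(n, L) = Add(-8, -154154) = -154162)
Mul(-186784, Pow(Function('N')(-352, Function('I')(-6)), -1)) = Mul(-186784, Pow(-154162, -1)) = Mul(-186784, Rational(-1, 154162)) = Rational(93392, 77081)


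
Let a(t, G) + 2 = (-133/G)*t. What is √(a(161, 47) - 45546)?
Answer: 3*I*√11291327/47 ≈ 214.48*I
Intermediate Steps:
a(t, G) = -2 - 133*t/G (a(t, G) = -2 + (-133/G)*t = -2 - 133*t/G)
√(a(161, 47) - 45546) = √((-2 - 133*161/47) - 45546) = √((-2 - 133*161*1/47) - 45546) = √((-2 - 21413/47) - 45546) = √(-21507/47 - 45546) = √(-2162169/47) = 3*I*√11291327/47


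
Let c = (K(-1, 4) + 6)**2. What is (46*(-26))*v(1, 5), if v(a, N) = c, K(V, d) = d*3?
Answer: -387504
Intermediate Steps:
K(V, d) = 3*d
c = 324 (c = (3*4 + 6)**2 = (12 + 6)**2 = 18**2 = 324)
v(a, N) = 324
(46*(-26))*v(1, 5) = (46*(-26))*324 = -1196*324 = -387504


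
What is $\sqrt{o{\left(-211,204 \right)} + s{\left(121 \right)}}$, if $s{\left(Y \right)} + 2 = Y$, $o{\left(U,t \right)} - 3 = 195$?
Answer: $\sqrt{317} \approx 17.805$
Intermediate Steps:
$o{\left(U,t \right)} = 198$ ($o{\left(U,t \right)} = 3 + 195 = 198$)
$s{\left(Y \right)} = -2 + Y$
$\sqrt{o{\left(-211,204 \right)} + s{\left(121 \right)}} = \sqrt{198 + \left(-2 + 121\right)} = \sqrt{198 + 119} = \sqrt{317}$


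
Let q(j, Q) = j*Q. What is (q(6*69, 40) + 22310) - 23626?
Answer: 15244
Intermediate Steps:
q(j, Q) = Q*j
(q(6*69, 40) + 22310) - 23626 = (40*(6*69) + 22310) - 23626 = (40*414 + 22310) - 23626 = (16560 + 22310) - 23626 = 38870 - 23626 = 15244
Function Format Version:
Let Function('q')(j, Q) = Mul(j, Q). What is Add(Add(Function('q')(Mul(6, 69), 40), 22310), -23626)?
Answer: 15244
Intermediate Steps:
Function('q')(j, Q) = Mul(Q, j)
Add(Add(Function('q')(Mul(6, 69), 40), 22310), -23626) = Add(Add(Mul(40, Mul(6, 69)), 22310), -23626) = Add(Add(Mul(40, 414), 22310), -23626) = Add(Add(16560, 22310), -23626) = Add(38870, -23626) = 15244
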